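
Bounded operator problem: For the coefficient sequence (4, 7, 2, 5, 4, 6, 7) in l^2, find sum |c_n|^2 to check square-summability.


sum |c_n|^2 = 4^2 + 7^2 + 2^2 + 5^2 + 4^2 + 6^2 + 7^2
= 16 + 49 + 4 + 25 + 16 + 36 + 49
= 195

195


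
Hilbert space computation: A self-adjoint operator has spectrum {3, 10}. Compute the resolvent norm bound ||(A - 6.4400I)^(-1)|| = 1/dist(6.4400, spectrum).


dist(6.4400, {3, 10}) = min(|6.4400 - 3|, |6.4400 - 10|)
= min(3.4400, 3.5600) = 3.4400
Resolvent bound = 1/3.4400 = 0.2907

0.2907


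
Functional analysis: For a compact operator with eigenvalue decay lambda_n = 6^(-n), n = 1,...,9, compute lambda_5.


The eigenvalue formula gives lambda_5 = 1/6^5
= 1/7776
= 1.2860e-04

1.2860e-04


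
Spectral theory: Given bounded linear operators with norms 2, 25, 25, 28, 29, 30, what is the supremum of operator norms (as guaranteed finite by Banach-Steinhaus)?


By the Uniform Boundedness Principle, the supremum of norms is finite.
sup_k ||T_k|| = max(2, 25, 25, 28, 29, 30) = 30

30


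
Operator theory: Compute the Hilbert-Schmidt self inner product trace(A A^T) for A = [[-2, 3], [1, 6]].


trace(A * A^T) = sum of squares of all entries
= (-2)^2 + 3^2 + 1^2 + 6^2
= 4 + 9 + 1 + 36
= 50

50


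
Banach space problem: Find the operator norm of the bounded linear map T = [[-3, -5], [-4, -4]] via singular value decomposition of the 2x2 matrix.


A^T A = [[25, 31], [31, 41]]
trace(A^T A) = 66, det(A^T A) = 64
discriminant = 66^2 - 4*64 = 4100
Largest eigenvalue of A^T A = (trace + sqrt(disc))/2 = 65.0156
||T|| = sqrt(65.0156) = 8.0632

8.0632


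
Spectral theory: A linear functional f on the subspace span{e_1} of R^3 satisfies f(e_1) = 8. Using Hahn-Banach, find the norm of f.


The norm of f is given by ||f|| = sup_{||x||=1} |f(x)|.
On span{e_1}, ||e_1|| = 1, so ||f|| = |f(e_1)| / ||e_1||
= |8| / 1 = 8.0000

8.0000


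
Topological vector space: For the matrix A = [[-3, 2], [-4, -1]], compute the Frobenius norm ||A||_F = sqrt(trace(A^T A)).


||A||_F^2 = sum a_ij^2
= (-3)^2 + 2^2 + (-4)^2 + (-1)^2
= 9 + 4 + 16 + 1 = 30
||A||_F = sqrt(30) = 5.4772

5.4772


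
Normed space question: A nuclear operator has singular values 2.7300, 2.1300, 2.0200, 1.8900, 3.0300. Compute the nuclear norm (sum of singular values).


The nuclear norm is the sum of all singular values.
||T||_1 = 2.7300 + 2.1300 + 2.0200 + 1.8900 + 3.0300
= 11.8000

11.8000


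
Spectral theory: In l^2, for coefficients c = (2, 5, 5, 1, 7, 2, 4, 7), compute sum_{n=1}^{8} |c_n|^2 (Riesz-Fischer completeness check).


sum |c_n|^2 = 2^2 + 5^2 + 5^2 + 1^2 + 7^2 + 2^2 + 4^2 + 7^2
= 4 + 25 + 25 + 1 + 49 + 4 + 16 + 49
= 173

173


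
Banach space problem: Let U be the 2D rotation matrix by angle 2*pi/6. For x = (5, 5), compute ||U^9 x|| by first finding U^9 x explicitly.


U is a rotation by theta = 2*pi/6
U^9 = rotation by 9*theta = 18*pi/6 = 6*pi/6 (mod 2*pi)
cos(6*pi/6) = -1.0000, sin(6*pi/6) = 0.0000
U^9 x = (-1.0000 * 5 - 0.0000 * 5, 0.0000 * 5 + -1.0000 * 5)
= (-5.0000, -5.0000)
||U^9 x|| = sqrt((-5.0000)^2 + (-5.0000)^2) = sqrt(50.0000) = 7.0711

7.0711


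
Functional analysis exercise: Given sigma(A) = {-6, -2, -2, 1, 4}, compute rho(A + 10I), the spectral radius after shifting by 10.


Spectrum of A + 10I = {4, 8, 8, 11, 14}
Spectral radius = max |lambda| over the shifted spectrum
= max(4, 8, 8, 11, 14) = 14

14


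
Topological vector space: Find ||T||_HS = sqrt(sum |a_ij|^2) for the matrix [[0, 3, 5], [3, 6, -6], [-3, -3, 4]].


The Hilbert-Schmidt norm is sqrt(sum of squares of all entries).
Sum of squares = 0^2 + 3^2 + 5^2 + 3^2 + 6^2 + (-6)^2 + (-3)^2 + (-3)^2 + 4^2
= 0 + 9 + 25 + 9 + 36 + 36 + 9 + 9 + 16 = 149
||T||_HS = sqrt(149) = 12.2066

12.2066


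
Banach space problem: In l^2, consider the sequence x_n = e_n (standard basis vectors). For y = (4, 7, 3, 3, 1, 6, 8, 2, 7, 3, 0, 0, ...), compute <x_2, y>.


x_2 = e_2 is the standard basis vector with 1 in position 2.
<x_2, y> = y_2 = 7
As n -> infinity, <x_n, y> -> 0, confirming weak convergence of (x_n) to 0.

7


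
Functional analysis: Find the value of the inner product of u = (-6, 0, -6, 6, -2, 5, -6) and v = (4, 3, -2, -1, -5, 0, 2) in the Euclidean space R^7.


Computing the standard inner product <u, v> = sum u_i * v_i
= -6*4 + 0*3 + -6*-2 + 6*-1 + -2*-5 + 5*0 + -6*2
= -24 + 0 + 12 + -6 + 10 + 0 + -12
= -20

-20


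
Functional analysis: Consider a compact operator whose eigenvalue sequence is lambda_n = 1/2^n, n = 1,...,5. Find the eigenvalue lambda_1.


The eigenvalue formula gives lambda_1 = 1/2^1
= 1/2
= 0.5000

0.5000


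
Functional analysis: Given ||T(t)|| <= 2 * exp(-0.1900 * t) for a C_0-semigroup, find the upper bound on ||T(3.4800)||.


||T(3.4800)|| <= 2 * exp(-0.1900 * 3.4800)
= 2 * exp(-0.6612)
= 2 * 0.5162
= 1.0325

1.0325


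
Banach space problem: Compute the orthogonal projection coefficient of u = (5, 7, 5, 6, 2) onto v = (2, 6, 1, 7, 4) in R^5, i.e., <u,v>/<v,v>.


Computing <u,v> = 5*2 + 7*6 + 5*1 + 6*7 + 2*4 = 107
Computing <v,v> = 2^2 + 6^2 + 1^2 + 7^2 + 4^2 = 106
Projection coefficient = 107/106 = 1.0094

1.0094


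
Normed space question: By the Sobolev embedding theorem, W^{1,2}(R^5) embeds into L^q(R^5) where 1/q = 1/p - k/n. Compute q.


Using the Sobolev embedding formula: 1/q = 1/p - k/n
1/q = 1/2 - 1/5 = 3/10
q = 1/(3/10) = 10/3 = 3.3333

3.3333


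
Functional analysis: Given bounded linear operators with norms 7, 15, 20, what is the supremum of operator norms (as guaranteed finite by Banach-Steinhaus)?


By the Uniform Boundedness Principle, the supremum of norms is finite.
sup_k ||T_k|| = max(7, 15, 20) = 20

20


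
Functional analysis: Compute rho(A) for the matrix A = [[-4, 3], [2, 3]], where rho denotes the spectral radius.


For a 2x2 matrix, eigenvalues satisfy lambda^2 - (trace)*lambda + det = 0
trace = -4 + 3 = -1
det = -4*3 - 3*2 = -18
discriminant = (-1)^2 - 4*(-18) = 73
spectral radius = max |eigenvalue| = 4.7720

4.7720


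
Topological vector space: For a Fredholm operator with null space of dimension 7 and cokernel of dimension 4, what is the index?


The Fredholm index is defined as ind(T) = dim(ker T) - dim(coker T)
= 7 - 4
= 3

3


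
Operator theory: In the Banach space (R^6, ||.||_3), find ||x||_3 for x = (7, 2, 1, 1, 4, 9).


The l^3 norm = (sum |x_i|^3)^(1/3)
Sum of 3th powers = 343 + 8 + 1 + 1 + 64 + 729 = 1146
||x||_3 = (1146)^(1/3) = 10.4647

10.4647


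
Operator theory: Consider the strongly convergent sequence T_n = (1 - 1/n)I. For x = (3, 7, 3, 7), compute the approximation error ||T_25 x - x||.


T_25 x - x = (1 - 1/25)x - x = -x/25
||x|| = sqrt(116) = 10.7703
||T_25 x - x|| = ||x||/25 = 10.7703/25 = 0.4308

0.4308


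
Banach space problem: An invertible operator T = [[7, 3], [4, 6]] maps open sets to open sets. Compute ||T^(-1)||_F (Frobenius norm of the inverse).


det(T) = 7*6 - 3*4 = 30
T^(-1) = (1/30) * [[6, -3], [-4, 7]] = [[0.2000, -0.1000], [-0.1333, 0.2333]]
||T^(-1)||_F^2 = 0.2000^2 + (-0.1000)^2 + (-0.1333)^2 + 0.2333^2 = 0.1222
||T^(-1)||_F = sqrt(0.1222) = 0.3496

0.3496


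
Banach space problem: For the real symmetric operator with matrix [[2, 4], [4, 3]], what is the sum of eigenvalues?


For a self-adjoint (symmetric) matrix, the eigenvalues are real.
The sum of eigenvalues equals the trace of the matrix.
trace = 2 + 3 = 5

5


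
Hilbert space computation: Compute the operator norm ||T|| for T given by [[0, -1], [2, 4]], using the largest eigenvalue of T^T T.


A^T A = [[4, 8], [8, 17]]
trace(A^T A) = 21, det(A^T A) = 4
discriminant = 21^2 - 4*4 = 425
Largest eigenvalue of A^T A = (trace + sqrt(disc))/2 = 20.8078
||T|| = sqrt(20.8078) = 4.5616

4.5616


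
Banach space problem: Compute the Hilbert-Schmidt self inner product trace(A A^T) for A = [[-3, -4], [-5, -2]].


trace(A * A^T) = sum of squares of all entries
= (-3)^2 + (-4)^2 + (-5)^2 + (-2)^2
= 9 + 16 + 25 + 4
= 54

54


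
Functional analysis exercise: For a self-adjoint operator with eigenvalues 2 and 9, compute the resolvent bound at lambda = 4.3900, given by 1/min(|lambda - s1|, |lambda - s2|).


dist(4.3900, {2, 9}) = min(|4.3900 - 2|, |4.3900 - 9|)
= min(2.3900, 4.6100) = 2.3900
Resolvent bound = 1/2.3900 = 0.4184

0.4184


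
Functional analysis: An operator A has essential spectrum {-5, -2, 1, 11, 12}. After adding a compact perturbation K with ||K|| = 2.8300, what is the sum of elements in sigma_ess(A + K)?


By Weyl's theorem, the essential spectrum is invariant under compact perturbations.
sigma_ess(A + K) = sigma_ess(A) = {-5, -2, 1, 11, 12}
Sum = -5 + -2 + 1 + 11 + 12 = 17

17


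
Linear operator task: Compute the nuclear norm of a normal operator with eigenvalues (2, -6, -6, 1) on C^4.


For a normal operator, singular values equal |eigenvalues|.
Trace norm = sum |lambda_i| = 2 + 6 + 6 + 1
= 15

15


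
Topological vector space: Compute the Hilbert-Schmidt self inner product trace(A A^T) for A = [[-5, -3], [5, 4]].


trace(A * A^T) = sum of squares of all entries
= (-5)^2 + (-3)^2 + 5^2 + 4^2
= 25 + 9 + 25 + 16
= 75

75


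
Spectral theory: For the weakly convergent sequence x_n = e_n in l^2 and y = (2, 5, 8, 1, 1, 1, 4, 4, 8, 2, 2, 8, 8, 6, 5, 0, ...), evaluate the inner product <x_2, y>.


x_2 = e_2 is the standard basis vector with 1 in position 2.
<x_2, y> = y_2 = 5
As n -> infinity, <x_n, y> -> 0, confirming weak convergence of (x_n) to 0.

5


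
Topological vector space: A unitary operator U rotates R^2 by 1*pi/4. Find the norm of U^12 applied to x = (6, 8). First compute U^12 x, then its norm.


U is a rotation by theta = 1*pi/4
U^12 = rotation by 12*theta = 12*pi/4 = 4*pi/4 (mod 2*pi)
cos(4*pi/4) = -1.0000, sin(4*pi/4) = 0.0000
U^12 x = (-1.0000 * 6 - 0.0000 * 8, 0.0000 * 6 + -1.0000 * 8)
= (-6.0000, -8.0000)
||U^12 x|| = sqrt((-6.0000)^2 + (-8.0000)^2) = sqrt(100.0000) = 10.0000

10.0000


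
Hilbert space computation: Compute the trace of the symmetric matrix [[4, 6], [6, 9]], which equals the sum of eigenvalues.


For a self-adjoint (symmetric) matrix, the eigenvalues are real.
The sum of eigenvalues equals the trace of the matrix.
trace = 4 + 9 = 13

13


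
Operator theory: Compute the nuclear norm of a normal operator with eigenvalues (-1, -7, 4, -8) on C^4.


For a normal operator, singular values equal |eigenvalues|.
Trace norm = sum |lambda_i| = 1 + 7 + 4 + 8
= 20

20


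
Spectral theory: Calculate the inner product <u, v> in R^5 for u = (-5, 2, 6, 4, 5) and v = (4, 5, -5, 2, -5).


Computing the standard inner product <u, v> = sum u_i * v_i
= -5*4 + 2*5 + 6*-5 + 4*2 + 5*-5
= -20 + 10 + -30 + 8 + -25
= -57

-57


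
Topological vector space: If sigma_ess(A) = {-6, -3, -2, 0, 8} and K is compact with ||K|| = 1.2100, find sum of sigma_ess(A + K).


By Weyl's theorem, the essential spectrum is invariant under compact perturbations.
sigma_ess(A + K) = sigma_ess(A) = {-6, -3, -2, 0, 8}
Sum = -6 + -3 + -2 + 0 + 8 = -3

-3


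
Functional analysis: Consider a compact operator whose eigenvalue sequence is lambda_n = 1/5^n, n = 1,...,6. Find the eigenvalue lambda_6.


The eigenvalue formula gives lambda_6 = 1/5^6
= 1/15625
= 6.4000e-05

6.4000e-05


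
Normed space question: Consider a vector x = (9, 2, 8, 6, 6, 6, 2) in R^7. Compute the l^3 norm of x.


The l^3 norm = (sum |x_i|^3)^(1/3)
Sum of 3th powers = 729 + 8 + 512 + 216 + 216 + 216 + 8 = 1905
||x||_3 = (1905)^(1/3) = 12.3965

12.3965


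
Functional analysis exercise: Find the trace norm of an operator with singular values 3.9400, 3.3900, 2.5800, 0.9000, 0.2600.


The nuclear norm is the sum of all singular values.
||T||_1 = 3.9400 + 3.3900 + 2.5800 + 0.9000 + 0.2600
= 11.0700

11.0700


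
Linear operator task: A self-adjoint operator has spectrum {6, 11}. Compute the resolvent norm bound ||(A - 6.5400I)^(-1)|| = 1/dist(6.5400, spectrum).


dist(6.5400, {6, 11}) = min(|6.5400 - 6|, |6.5400 - 11|)
= min(0.5400, 4.4600) = 0.5400
Resolvent bound = 1/0.5400 = 1.8519

1.8519


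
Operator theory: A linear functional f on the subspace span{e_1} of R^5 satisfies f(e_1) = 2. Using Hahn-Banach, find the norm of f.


The norm of f is given by ||f|| = sup_{||x||=1} |f(x)|.
On span{e_1}, ||e_1|| = 1, so ||f|| = |f(e_1)| / ||e_1||
= |2| / 1 = 2.0000

2.0000


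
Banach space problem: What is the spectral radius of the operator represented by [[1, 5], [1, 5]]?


For a 2x2 matrix, eigenvalues satisfy lambda^2 - (trace)*lambda + det = 0
trace = 1 + 5 = 6
det = 1*5 - 5*1 = 0
discriminant = 6^2 - 4*(0) = 36
spectral radius = max |eigenvalue| = 6.0000

6.0000


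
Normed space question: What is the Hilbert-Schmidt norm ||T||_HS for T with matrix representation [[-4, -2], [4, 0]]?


The Hilbert-Schmidt norm is sqrt(sum of squares of all entries).
Sum of squares = (-4)^2 + (-2)^2 + 4^2 + 0^2
= 16 + 4 + 16 + 0 = 36
||T||_HS = sqrt(36) = 6.0000

6.0000


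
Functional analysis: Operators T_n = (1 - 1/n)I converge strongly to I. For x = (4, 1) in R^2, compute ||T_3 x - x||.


T_3 x - x = (1 - 1/3)x - x = -x/3
||x|| = sqrt(17) = 4.1231
||T_3 x - x|| = ||x||/3 = 4.1231/3 = 1.3744

1.3744


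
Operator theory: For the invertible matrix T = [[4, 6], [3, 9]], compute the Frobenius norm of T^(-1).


det(T) = 4*9 - 6*3 = 18
T^(-1) = (1/18) * [[9, -6], [-3, 4]] = [[0.5000, -0.3333], [-0.1667, 0.2222]]
||T^(-1)||_F^2 = 0.5000^2 + (-0.3333)^2 + (-0.1667)^2 + 0.2222^2 = 0.4383
||T^(-1)||_F = sqrt(0.4383) = 0.6620

0.6620


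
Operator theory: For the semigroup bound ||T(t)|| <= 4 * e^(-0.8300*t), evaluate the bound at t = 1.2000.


||T(1.2000)|| <= 4 * exp(-0.8300 * 1.2000)
= 4 * exp(-0.9960)
= 4 * 0.3694
= 1.4774

1.4774


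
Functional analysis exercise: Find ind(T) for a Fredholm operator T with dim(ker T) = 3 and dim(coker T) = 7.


The Fredholm index is defined as ind(T) = dim(ker T) - dim(coker T)
= 3 - 7
= -4

-4


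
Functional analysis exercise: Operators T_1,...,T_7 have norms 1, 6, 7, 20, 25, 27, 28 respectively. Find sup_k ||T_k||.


By the Uniform Boundedness Principle, the supremum of norms is finite.
sup_k ||T_k|| = max(1, 6, 7, 20, 25, 27, 28) = 28

28


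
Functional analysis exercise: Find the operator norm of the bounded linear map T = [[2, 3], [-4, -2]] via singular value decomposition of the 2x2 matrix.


A^T A = [[20, 14], [14, 13]]
trace(A^T A) = 33, det(A^T A) = 64
discriminant = 33^2 - 4*64 = 833
Largest eigenvalue of A^T A = (trace + sqrt(disc))/2 = 30.9309
||T|| = sqrt(30.9309) = 5.5616

5.5616


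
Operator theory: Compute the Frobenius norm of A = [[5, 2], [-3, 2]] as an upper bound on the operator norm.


||A||_F^2 = sum a_ij^2
= 5^2 + 2^2 + (-3)^2 + 2^2
= 25 + 4 + 9 + 4 = 42
||A||_F = sqrt(42) = 6.4807

6.4807


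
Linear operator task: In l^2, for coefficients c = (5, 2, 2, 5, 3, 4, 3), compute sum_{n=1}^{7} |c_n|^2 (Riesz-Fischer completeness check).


sum |c_n|^2 = 5^2 + 2^2 + 2^2 + 5^2 + 3^2 + 4^2 + 3^2
= 25 + 4 + 4 + 25 + 9 + 16 + 9
= 92

92


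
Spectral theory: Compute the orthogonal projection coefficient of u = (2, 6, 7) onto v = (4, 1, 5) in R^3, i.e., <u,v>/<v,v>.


Computing <u,v> = 2*4 + 6*1 + 7*5 = 49
Computing <v,v> = 4^2 + 1^2 + 5^2 = 42
Projection coefficient = 49/42 = 1.1667

1.1667


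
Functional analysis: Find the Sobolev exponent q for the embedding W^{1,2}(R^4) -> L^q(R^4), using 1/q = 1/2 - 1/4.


Using the Sobolev embedding formula: 1/q = 1/p - k/n
1/q = 1/2 - 1/4 = 1/4
q = 1/(1/4) = 4

4.0000


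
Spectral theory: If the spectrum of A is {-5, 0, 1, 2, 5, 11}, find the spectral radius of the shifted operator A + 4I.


Spectrum of A + 4I = {-1, 4, 5, 6, 9, 15}
Spectral radius = max |lambda| over the shifted spectrum
= max(1, 4, 5, 6, 9, 15) = 15

15


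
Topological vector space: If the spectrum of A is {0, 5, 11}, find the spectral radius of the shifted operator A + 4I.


Spectrum of A + 4I = {4, 9, 15}
Spectral radius = max |lambda| over the shifted spectrum
= max(4, 9, 15) = 15

15


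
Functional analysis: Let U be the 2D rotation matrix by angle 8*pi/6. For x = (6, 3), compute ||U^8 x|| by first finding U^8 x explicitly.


U is a rotation by theta = 8*pi/6
U^8 = rotation by 8*theta = 64*pi/6 = 4*pi/6 (mod 2*pi)
cos(4*pi/6) = -0.5000, sin(4*pi/6) = 0.8660
U^8 x = (-0.5000 * 6 - 0.8660 * 3, 0.8660 * 6 + -0.5000 * 3)
= (-5.5981, 3.6962)
||U^8 x|| = sqrt((-5.5981)^2 + 3.6962^2) = sqrt(45.0000) = 6.7082

6.7082


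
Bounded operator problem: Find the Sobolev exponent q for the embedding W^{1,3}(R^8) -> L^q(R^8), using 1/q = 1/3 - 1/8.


Using the Sobolev embedding formula: 1/q = 1/p - k/n
1/q = 1/3 - 1/8 = 5/24
q = 1/(5/24) = 24/5 = 4.8000

4.8000


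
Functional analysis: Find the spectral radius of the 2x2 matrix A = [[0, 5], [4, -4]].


For a 2x2 matrix, eigenvalues satisfy lambda^2 - (trace)*lambda + det = 0
trace = 0 + -4 = -4
det = 0*-4 - 5*4 = -20
discriminant = (-4)^2 - 4*(-20) = 96
spectral radius = max |eigenvalue| = 6.8990

6.8990


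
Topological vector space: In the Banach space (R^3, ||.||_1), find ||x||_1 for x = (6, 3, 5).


The l^1 norm equals the sum of absolute values of all components.
||x||_1 = 6 + 3 + 5
= 14

14.0000


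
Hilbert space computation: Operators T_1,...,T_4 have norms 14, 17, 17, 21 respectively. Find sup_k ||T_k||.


By the Uniform Boundedness Principle, the supremum of norms is finite.
sup_k ||T_k|| = max(14, 17, 17, 21) = 21

21


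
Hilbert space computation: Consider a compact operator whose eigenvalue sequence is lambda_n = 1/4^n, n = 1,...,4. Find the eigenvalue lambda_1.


The eigenvalue formula gives lambda_1 = 1/4^1
= 1/4
= 0.2500

0.2500


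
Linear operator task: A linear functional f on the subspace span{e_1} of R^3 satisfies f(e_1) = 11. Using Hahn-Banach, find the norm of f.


The norm of f is given by ||f|| = sup_{||x||=1} |f(x)|.
On span{e_1}, ||e_1|| = 1, so ||f|| = |f(e_1)| / ||e_1||
= |11| / 1 = 11.0000

11.0000


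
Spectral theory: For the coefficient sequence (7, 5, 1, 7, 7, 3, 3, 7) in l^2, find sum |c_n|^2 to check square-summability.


sum |c_n|^2 = 7^2 + 5^2 + 1^2 + 7^2 + 7^2 + 3^2 + 3^2 + 7^2
= 49 + 25 + 1 + 49 + 49 + 9 + 9 + 49
= 240

240


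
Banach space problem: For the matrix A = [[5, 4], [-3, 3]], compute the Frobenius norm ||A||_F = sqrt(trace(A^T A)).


||A||_F^2 = sum a_ij^2
= 5^2 + 4^2 + (-3)^2 + 3^2
= 25 + 16 + 9 + 9 = 59
||A||_F = sqrt(59) = 7.6811

7.6811


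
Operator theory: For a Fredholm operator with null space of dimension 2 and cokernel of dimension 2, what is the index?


The Fredholm index is defined as ind(T) = dim(ker T) - dim(coker T)
= 2 - 2
= 0

0


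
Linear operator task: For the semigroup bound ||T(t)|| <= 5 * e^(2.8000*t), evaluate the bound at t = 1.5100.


||T(1.5100)|| <= 5 * exp(2.8000 * 1.5100)
= 5 * exp(4.2280)
= 5 * 68.5799
= 342.8997

342.8997


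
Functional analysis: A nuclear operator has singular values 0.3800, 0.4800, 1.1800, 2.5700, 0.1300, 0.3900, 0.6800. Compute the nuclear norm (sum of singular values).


The nuclear norm is the sum of all singular values.
||T||_1 = 0.3800 + 0.4800 + 1.1800 + 2.5700 + 0.1300 + 0.3900 + 0.6800
= 5.8100

5.8100


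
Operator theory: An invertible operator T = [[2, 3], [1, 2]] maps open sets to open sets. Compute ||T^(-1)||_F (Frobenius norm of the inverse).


det(T) = 2*2 - 3*1 = 1
T^(-1) = (1/1) * [[2, -3], [-1, 2]] = [[2.0000, -3.0000], [-1.0000, 2.0000]]
||T^(-1)||_F^2 = 2.0000^2 + (-3.0000)^2 + (-1.0000)^2 + 2.0000^2 = 18.0000
||T^(-1)||_F = sqrt(18.0000) = 4.2426

4.2426


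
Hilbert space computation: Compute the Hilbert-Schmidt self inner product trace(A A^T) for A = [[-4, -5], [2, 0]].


trace(A * A^T) = sum of squares of all entries
= (-4)^2 + (-5)^2 + 2^2 + 0^2
= 16 + 25 + 4 + 0
= 45

45


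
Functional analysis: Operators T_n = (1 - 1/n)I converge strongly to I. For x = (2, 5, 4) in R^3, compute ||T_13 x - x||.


T_13 x - x = (1 - 1/13)x - x = -x/13
||x|| = sqrt(45) = 6.7082
||T_13 x - x|| = ||x||/13 = 6.7082/13 = 0.5160

0.5160


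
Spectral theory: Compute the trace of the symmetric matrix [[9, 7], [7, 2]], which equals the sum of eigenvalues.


For a self-adjoint (symmetric) matrix, the eigenvalues are real.
The sum of eigenvalues equals the trace of the matrix.
trace = 9 + 2 = 11

11


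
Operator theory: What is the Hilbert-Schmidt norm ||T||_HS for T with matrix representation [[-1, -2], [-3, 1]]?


The Hilbert-Schmidt norm is sqrt(sum of squares of all entries).
Sum of squares = (-1)^2 + (-2)^2 + (-3)^2 + 1^2
= 1 + 4 + 9 + 1 = 15
||T||_HS = sqrt(15) = 3.8730

3.8730


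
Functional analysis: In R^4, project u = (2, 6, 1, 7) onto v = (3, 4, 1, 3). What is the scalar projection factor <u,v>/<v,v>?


Computing <u,v> = 2*3 + 6*4 + 1*1 + 7*3 = 52
Computing <v,v> = 3^2 + 4^2 + 1^2 + 3^2 = 35
Projection coefficient = 52/35 = 1.4857

1.4857


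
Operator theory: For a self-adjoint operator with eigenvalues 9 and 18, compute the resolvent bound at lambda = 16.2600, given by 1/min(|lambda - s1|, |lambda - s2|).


dist(16.2600, {9, 18}) = min(|16.2600 - 9|, |16.2600 - 18|)
= min(7.2600, 1.7400) = 1.7400
Resolvent bound = 1/1.7400 = 0.5747

0.5747


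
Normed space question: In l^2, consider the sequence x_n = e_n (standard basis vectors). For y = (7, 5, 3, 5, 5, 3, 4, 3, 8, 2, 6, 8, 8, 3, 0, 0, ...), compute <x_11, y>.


x_11 = e_11 is the standard basis vector with 1 in position 11.
<x_11, y> = y_11 = 6
As n -> infinity, <x_n, y> -> 0, confirming weak convergence of (x_n) to 0.

6


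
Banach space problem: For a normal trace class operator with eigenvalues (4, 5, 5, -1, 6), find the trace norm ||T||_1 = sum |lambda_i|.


For a normal operator, singular values equal |eigenvalues|.
Trace norm = sum |lambda_i| = 4 + 5 + 5 + 1 + 6
= 21

21


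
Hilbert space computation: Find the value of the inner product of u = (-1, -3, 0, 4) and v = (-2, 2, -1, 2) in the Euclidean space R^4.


Computing the standard inner product <u, v> = sum u_i * v_i
= -1*-2 + -3*2 + 0*-1 + 4*2
= 2 + -6 + 0 + 8
= 4

4


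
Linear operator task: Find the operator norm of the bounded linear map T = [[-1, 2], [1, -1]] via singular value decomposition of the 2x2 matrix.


A^T A = [[2, -3], [-3, 5]]
trace(A^T A) = 7, det(A^T A) = 1
discriminant = 7^2 - 4*1 = 45
Largest eigenvalue of A^T A = (trace + sqrt(disc))/2 = 6.8541
||T|| = sqrt(6.8541) = 2.6180

2.6180


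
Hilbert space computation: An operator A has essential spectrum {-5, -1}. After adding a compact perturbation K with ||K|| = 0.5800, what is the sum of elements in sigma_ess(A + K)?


By Weyl's theorem, the essential spectrum is invariant under compact perturbations.
sigma_ess(A + K) = sigma_ess(A) = {-5, -1}
Sum = -5 + -1 = -6

-6


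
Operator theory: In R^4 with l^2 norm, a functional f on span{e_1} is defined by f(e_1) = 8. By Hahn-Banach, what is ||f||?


The norm of f is given by ||f|| = sup_{||x||=1} |f(x)|.
On span{e_1}, ||e_1|| = 1, so ||f|| = |f(e_1)| / ||e_1||
= |8| / 1 = 8.0000

8.0000


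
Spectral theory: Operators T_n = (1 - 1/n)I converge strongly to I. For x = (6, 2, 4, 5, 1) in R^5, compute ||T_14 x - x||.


T_14 x - x = (1 - 1/14)x - x = -x/14
||x|| = sqrt(82) = 9.0554
||T_14 x - x|| = ||x||/14 = 9.0554/14 = 0.6468

0.6468


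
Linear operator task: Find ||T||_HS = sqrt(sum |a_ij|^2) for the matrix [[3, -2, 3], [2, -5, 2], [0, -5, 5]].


The Hilbert-Schmidt norm is sqrt(sum of squares of all entries).
Sum of squares = 3^2 + (-2)^2 + 3^2 + 2^2 + (-5)^2 + 2^2 + 0^2 + (-5)^2 + 5^2
= 9 + 4 + 9 + 4 + 25 + 4 + 0 + 25 + 25 = 105
||T||_HS = sqrt(105) = 10.2470

10.2470


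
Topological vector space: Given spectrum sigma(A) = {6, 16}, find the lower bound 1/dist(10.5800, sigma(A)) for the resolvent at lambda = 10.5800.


dist(10.5800, {6, 16}) = min(|10.5800 - 6|, |10.5800 - 16|)
= min(4.5800, 5.4200) = 4.5800
Resolvent bound = 1/4.5800 = 0.2183

0.2183


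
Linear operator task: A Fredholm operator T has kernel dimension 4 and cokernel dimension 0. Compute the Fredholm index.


The Fredholm index is defined as ind(T) = dim(ker T) - dim(coker T)
= 4 - 0
= 4

4


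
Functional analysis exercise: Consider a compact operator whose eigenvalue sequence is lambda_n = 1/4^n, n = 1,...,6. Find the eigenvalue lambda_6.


The eigenvalue formula gives lambda_6 = 1/4^6
= 1/4096
= 2.4414e-04

2.4414e-04


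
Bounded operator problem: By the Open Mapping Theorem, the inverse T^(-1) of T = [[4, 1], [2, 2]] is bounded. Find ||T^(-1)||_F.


det(T) = 4*2 - 1*2 = 6
T^(-1) = (1/6) * [[2, -1], [-2, 4]] = [[0.3333, -0.1667], [-0.3333, 0.6667]]
||T^(-1)||_F^2 = 0.3333^2 + (-0.1667)^2 + (-0.3333)^2 + 0.6667^2 = 0.6944
||T^(-1)||_F = sqrt(0.6944) = 0.8333

0.8333


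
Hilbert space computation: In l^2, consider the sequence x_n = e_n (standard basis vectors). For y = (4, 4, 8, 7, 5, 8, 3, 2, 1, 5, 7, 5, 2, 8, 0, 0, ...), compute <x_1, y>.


x_1 = e_1 is the standard basis vector with 1 in position 1.
<x_1, y> = y_1 = 4
As n -> infinity, <x_n, y> -> 0, confirming weak convergence of (x_n) to 0.

4


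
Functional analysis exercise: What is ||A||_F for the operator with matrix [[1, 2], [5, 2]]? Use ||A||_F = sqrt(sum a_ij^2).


||A||_F^2 = sum a_ij^2
= 1^2 + 2^2 + 5^2 + 2^2
= 1 + 4 + 25 + 4 = 34
||A||_F = sqrt(34) = 5.8310

5.8310


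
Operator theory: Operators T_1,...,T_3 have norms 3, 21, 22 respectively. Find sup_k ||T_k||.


By the Uniform Boundedness Principle, the supremum of norms is finite.
sup_k ||T_k|| = max(3, 21, 22) = 22

22


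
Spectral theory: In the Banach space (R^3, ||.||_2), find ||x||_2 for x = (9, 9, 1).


The l^2 norm = (sum |x_i|^2)^(1/2)
Sum of 2th powers = 81 + 81 + 1 = 163
||x||_2 = (163)^(1/2) = 12.7671

12.7671


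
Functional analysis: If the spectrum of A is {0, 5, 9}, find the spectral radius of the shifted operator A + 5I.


Spectrum of A + 5I = {5, 10, 14}
Spectral radius = max |lambda| over the shifted spectrum
= max(5, 10, 14) = 14

14


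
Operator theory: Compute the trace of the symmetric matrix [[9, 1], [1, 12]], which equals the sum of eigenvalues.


For a self-adjoint (symmetric) matrix, the eigenvalues are real.
The sum of eigenvalues equals the trace of the matrix.
trace = 9 + 12 = 21

21


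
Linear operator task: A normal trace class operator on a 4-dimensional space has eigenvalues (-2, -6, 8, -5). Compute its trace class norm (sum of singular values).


For a normal operator, singular values equal |eigenvalues|.
Trace norm = sum |lambda_i| = 2 + 6 + 8 + 5
= 21

21


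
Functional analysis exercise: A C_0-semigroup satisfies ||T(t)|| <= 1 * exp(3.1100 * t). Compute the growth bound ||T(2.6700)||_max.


||T(2.6700)|| <= 1 * exp(3.1100 * 2.6700)
= 1 * exp(8.3037)
= 1 * 4038.7883
= 4038.7883

4038.7883


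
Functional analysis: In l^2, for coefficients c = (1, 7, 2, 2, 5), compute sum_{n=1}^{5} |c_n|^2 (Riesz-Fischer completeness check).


sum |c_n|^2 = 1^2 + 7^2 + 2^2 + 2^2 + 5^2
= 1 + 49 + 4 + 4 + 25
= 83

83


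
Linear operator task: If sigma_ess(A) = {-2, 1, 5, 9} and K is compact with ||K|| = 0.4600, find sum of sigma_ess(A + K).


By Weyl's theorem, the essential spectrum is invariant under compact perturbations.
sigma_ess(A + K) = sigma_ess(A) = {-2, 1, 5, 9}
Sum = -2 + 1 + 5 + 9 = 13

13


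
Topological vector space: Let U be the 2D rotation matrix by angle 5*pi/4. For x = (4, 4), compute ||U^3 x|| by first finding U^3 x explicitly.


U is a rotation by theta = 5*pi/4
U^3 = rotation by 3*theta = 15*pi/4 = 7*pi/4 (mod 2*pi)
cos(7*pi/4) = 0.7071, sin(7*pi/4) = -0.7071
U^3 x = (0.7071 * 4 - -0.7071 * 4, -0.7071 * 4 + 0.7071 * 4)
= (5.6569, 0.0000)
||U^3 x|| = sqrt(5.6569^2 + 0.0000^2) = sqrt(32.0000) = 5.6569

5.6569


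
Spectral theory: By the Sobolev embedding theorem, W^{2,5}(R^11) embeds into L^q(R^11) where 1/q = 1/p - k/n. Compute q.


Using the Sobolev embedding formula: 1/q = 1/p - k/n
1/q = 1/5 - 2/11 = 1/55
q = 1/(1/55) = 55

55.0000


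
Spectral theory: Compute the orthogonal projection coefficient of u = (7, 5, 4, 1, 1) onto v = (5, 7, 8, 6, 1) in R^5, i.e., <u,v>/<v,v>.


Computing <u,v> = 7*5 + 5*7 + 4*8 + 1*6 + 1*1 = 109
Computing <v,v> = 5^2 + 7^2 + 8^2 + 6^2 + 1^2 = 175
Projection coefficient = 109/175 = 0.6229

0.6229


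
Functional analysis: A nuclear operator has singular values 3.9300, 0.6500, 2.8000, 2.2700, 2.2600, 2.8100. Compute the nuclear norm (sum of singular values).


The nuclear norm is the sum of all singular values.
||T||_1 = 3.9300 + 0.6500 + 2.8000 + 2.2700 + 2.2600 + 2.8100
= 14.7200

14.7200


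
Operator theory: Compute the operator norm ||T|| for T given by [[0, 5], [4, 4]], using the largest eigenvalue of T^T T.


A^T A = [[16, 16], [16, 41]]
trace(A^T A) = 57, det(A^T A) = 400
discriminant = 57^2 - 4*400 = 1649
Largest eigenvalue of A^T A = (trace + sqrt(disc))/2 = 48.8039
||T|| = sqrt(48.8039) = 6.9860

6.9860


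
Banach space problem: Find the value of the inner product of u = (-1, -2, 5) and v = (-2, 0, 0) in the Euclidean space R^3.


Computing the standard inner product <u, v> = sum u_i * v_i
= -1*-2 + -2*0 + 5*0
= 2 + 0 + 0
= 2

2


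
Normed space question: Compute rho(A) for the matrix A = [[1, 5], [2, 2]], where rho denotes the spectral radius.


For a 2x2 matrix, eigenvalues satisfy lambda^2 - (trace)*lambda + det = 0
trace = 1 + 2 = 3
det = 1*2 - 5*2 = -8
discriminant = 3^2 - 4*(-8) = 41
spectral radius = max |eigenvalue| = 4.7016

4.7016


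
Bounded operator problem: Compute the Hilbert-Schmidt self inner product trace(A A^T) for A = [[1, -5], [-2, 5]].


trace(A * A^T) = sum of squares of all entries
= 1^2 + (-5)^2 + (-2)^2 + 5^2
= 1 + 25 + 4 + 25
= 55

55


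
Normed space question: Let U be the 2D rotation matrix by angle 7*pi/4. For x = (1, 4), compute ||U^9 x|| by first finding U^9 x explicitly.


U is a rotation by theta = 7*pi/4
U^9 = rotation by 9*theta = 63*pi/4 = 7*pi/4 (mod 2*pi)
cos(7*pi/4) = 0.7071, sin(7*pi/4) = -0.7071
U^9 x = (0.7071 * 1 - -0.7071 * 4, -0.7071 * 1 + 0.7071 * 4)
= (3.5355, 2.1213)
||U^9 x|| = sqrt(3.5355^2 + 2.1213^2) = sqrt(17.0000) = 4.1231

4.1231


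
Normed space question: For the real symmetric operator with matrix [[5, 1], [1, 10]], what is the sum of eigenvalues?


For a self-adjoint (symmetric) matrix, the eigenvalues are real.
The sum of eigenvalues equals the trace of the matrix.
trace = 5 + 10 = 15

15


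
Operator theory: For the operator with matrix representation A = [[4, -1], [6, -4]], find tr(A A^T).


trace(A * A^T) = sum of squares of all entries
= 4^2 + (-1)^2 + 6^2 + (-4)^2
= 16 + 1 + 36 + 16
= 69

69


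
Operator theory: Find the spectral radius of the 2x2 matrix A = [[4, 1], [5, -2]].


For a 2x2 matrix, eigenvalues satisfy lambda^2 - (trace)*lambda + det = 0
trace = 4 + -2 = 2
det = 4*-2 - 1*5 = -13
discriminant = 2^2 - 4*(-13) = 56
spectral radius = max |eigenvalue| = 4.7417

4.7417


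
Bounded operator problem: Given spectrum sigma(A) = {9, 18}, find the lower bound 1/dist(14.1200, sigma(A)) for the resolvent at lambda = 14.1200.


dist(14.1200, {9, 18}) = min(|14.1200 - 9|, |14.1200 - 18|)
= min(5.1200, 3.8800) = 3.8800
Resolvent bound = 1/3.8800 = 0.2577

0.2577


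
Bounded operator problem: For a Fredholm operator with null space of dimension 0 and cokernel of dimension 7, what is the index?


The Fredholm index is defined as ind(T) = dim(ker T) - dim(coker T)
= 0 - 7
= -7

-7


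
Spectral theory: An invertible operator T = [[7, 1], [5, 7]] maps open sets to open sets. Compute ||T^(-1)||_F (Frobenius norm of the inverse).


det(T) = 7*7 - 1*5 = 44
T^(-1) = (1/44) * [[7, -1], [-5, 7]] = [[0.1591, -0.0227], [-0.1136, 0.1591]]
||T^(-1)||_F^2 = 0.1591^2 + (-0.0227)^2 + (-0.1136)^2 + 0.1591^2 = 0.0640
||T^(-1)||_F = sqrt(0.0640) = 0.2531

0.2531


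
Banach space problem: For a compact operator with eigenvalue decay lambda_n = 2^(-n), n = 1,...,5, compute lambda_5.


The eigenvalue formula gives lambda_5 = 1/2^5
= 1/32
= 0.0312

0.0312


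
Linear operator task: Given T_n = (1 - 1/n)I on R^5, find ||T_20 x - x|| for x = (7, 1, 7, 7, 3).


T_20 x - x = (1 - 1/20)x - x = -x/20
||x|| = sqrt(157) = 12.5300
||T_20 x - x|| = ||x||/20 = 12.5300/20 = 0.6265

0.6265


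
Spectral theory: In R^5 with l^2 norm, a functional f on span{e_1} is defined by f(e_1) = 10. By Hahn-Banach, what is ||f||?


The norm of f is given by ||f|| = sup_{||x||=1} |f(x)|.
On span{e_1}, ||e_1|| = 1, so ||f|| = |f(e_1)| / ||e_1||
= |10| / 1 = 10.0000

10.0000


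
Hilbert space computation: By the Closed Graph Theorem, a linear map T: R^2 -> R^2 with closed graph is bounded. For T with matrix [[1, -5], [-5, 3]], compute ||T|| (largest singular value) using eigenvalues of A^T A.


A^T A = [[26, -20], [-20, 34]]
trace(A^T A) = 60, det(A^T A) = 484
discriminant = 60^2 - 4*484 = 1664
Largest eigenvalue of A^T A = (trace + sqrt(disc))/2 = 50.3961
||T|| = sqrt(50.3961) = 7.0990

7.0990


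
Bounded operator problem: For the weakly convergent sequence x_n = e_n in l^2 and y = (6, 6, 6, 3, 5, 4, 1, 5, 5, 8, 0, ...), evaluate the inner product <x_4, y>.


x_4 = e_4 is the standard basis vector with 1 in position 4.
<x_4, y> = y_4 = 3
As n -> infinity, <x_n, y> -> 0, confirming weak convergence of (x_n) to 0.

3


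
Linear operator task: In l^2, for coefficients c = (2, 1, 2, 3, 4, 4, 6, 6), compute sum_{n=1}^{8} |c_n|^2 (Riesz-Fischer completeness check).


sum |c_n|^2 = 2^2 + 1^2 + 2^2 + 3^2 + 4^2 + 4^2 + 6^2 + 6^2
= 4 + 1 + 4 + 9 + 16 + 16 + 36 + 36
= 122

122


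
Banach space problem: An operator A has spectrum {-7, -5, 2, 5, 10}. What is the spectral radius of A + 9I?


Spectrum of A + 9I = {2, 4, 11, 14, 19}
Spectral radius = max |lambda| over the shifted spectrum
= max(2, 4, 11, 14, 19) = 19

19


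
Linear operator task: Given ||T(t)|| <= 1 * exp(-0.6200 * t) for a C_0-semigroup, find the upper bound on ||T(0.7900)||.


||T(0.7900)|| <= 1 * exp(-0.6200 * 0.7900)
= 1 * exp(-0.4898)
= 1 * 0.6127
= 0.6127

0.6127


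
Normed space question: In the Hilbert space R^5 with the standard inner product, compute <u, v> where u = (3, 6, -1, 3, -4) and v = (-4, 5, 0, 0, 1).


Computing the standard inner product <u, v> = sum u_i * v_i
= 3*-4 + 6*5 + -1*0 + 3*0 + -4*1
= -12 + 30 + 0 + 0 + -4
= 14

14


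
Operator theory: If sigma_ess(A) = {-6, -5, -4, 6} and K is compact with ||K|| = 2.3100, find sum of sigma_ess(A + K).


By Weyl's theorem, the essential spectrum is invariant under compact perturbations.
sigma_ess(A + K) = sigma_ess(A) = {-6, -5, -4, 6}
Sum = -6 + -5 + -4 + 6 = -9

-9


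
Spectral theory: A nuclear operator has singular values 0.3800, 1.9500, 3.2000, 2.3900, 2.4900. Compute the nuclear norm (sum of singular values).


The nuclear norm is the sum of all singular values.
||T||_1 = 0.3800 + 1.9500 + 3.2000 + 2.3900 + 2.4900
= 10.4100

10.4100


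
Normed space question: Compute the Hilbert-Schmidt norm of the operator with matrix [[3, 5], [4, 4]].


The Hilbert-Schmidt norm is sqrt(sum of squares of all entries).
Sum of squares = 3^2 + 5^2 + 4^2 + 4^2
= 9 + 25 + 16 + 16 = 66
||T||_HS = sqrt(66) = 8.1240

8.1240


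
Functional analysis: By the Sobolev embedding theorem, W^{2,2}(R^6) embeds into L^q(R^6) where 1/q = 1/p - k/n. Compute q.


Using the Sobolev embedding formula: 1/q = 1/p - k/n
1/q = 1/2 - 2/6 = 1/6
q = 1/(1/6) = 6

6.0000


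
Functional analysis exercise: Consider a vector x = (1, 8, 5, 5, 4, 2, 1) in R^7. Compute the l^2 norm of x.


The l^2 norm = (sum |x_i|^2)^(1/2)
Sum of 2th powers = 1 + 64 + 25 + 25 + 16 + 4 + 1 = 136
||x||_2 = (136)^(1/2) = 11.6619

11.6619


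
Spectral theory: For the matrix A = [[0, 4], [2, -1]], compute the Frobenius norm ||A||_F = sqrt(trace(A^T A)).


||A||_F^2 = sum a_ij^2
= 0^2 + 4^2 + 2^2 + (-1)^2
= 0 + 16 + 4 + 1 = 21
||A||_F = sqrt(21) = 4.5826

4.5826


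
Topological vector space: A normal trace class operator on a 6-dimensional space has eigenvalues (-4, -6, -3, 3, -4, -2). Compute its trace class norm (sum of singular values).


For a normal operator, singular values equal |eigenvalues|.
Trace norm = sum |lambda_i| = 4 + 6 + 3 + 3 + 4 + 2
= 22

22


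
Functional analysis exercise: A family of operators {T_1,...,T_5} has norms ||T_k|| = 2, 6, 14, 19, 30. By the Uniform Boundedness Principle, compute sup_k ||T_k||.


By the Uniform Boundedness Principle, the supremum of norms is finite.
sup_k ||T_k|| = max(2, 6, 14, 19, 30) = 30

30


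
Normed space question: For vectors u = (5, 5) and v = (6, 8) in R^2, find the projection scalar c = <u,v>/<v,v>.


Computing <u,v> = 5*6 + 5*8 = 70
Computing <v,v> = 6^2 + 8^2 = 100
Projection coefficient = 70/100 = 0.7000

0.7000


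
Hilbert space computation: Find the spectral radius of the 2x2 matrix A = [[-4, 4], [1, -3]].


For a 2x2 matrix, eigenvalues satisfy lambda^2 - (trace)*lambda + det = 0
trace = -4 + -3 = -7
det = -4*-3 - 4*1 = 8
discriminant = (-7)^2 - 4*(8) = 17
spectral radius = max |eigenvalue| = 5.5616

5.5616


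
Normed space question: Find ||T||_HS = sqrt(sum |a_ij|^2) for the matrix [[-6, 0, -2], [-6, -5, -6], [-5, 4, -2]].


The Hilbert-Schmidt norm is sqrt(sum of squares of all entries).
Sum of squares = (-6)^2 + 0^2 + (-2)^2 + (-6)^2 + (-5)^2 + (-6)^2 + (-5)^2 + 4^2 + (-2)^2
= 36 + 0 + 4 + 36 + 25 + 36 + 25 + 16 + 4 = 182
||T||_HS = sqrt(182) = 13.4907

13.4907


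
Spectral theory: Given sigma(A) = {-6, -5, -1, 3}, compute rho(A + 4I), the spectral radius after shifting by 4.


Spectrum of A + 4I = {-2, -1, 3, 7}
Spectral radius = max |lambda| over the shifted spectrum
= max(2, 1, 3, 7) = 7

7


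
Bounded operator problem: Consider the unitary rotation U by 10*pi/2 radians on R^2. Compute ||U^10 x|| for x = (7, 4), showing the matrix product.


U is a rotation by theta = 10*pi/2
U^10 = rotation by 10*theta = 100*pi/2 = 0*pi/2 (mod 2*pi)
cos(0*pi/2) = 1.0000, sin(0*pi/2) = 0.0000
U^10 x = (1.0000 * 7 - 0.0000 * 4, 0.0000 * 7 + 1.0000 * 4)
= (7.0000, 4.0000)
||U^10 x|| = sqrt(7.0000^2 + 4.0000^2) = sqrt(65.0000) = 8.0623

8.0623


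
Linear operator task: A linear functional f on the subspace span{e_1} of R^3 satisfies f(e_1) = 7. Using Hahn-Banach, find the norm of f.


The norm of f is given by ||f|| = sup_{||x||=1} |f(x)|.
On span{e_1}, ||e_1|| = 1, so ||f|| = |f(e_1)| / ||e_1||
= |7| / 1 = 7.0000

7.0000


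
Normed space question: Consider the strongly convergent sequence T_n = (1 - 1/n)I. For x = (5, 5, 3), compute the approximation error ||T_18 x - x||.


T_18 x - x = (1 - 1/18)x - x = -x/18
||x|| = sqrt(59) = 7.6811
||T_18 x - x|| = ||x||/18 = 7.6811/18 = 0.4267

0.4267


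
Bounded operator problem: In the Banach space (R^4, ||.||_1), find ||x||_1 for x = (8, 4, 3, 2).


The l^1 norm equals the sum of absolute values of all components.
||x||_1 = 8 + 4 + 3 + 2
= 17

17.0000


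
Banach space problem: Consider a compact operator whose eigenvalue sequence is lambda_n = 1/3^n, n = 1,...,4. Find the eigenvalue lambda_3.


The eigenvalue formula gives lambda_3 = 1/3^3
= 1/27
= 0.0370

0.0370


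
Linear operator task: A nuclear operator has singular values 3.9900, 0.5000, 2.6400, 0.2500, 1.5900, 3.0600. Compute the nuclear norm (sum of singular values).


The nuclear norm is the sum of all singular values.
||T||_1 = 3.9900 + 0.5000 + 2.6400 + 0.2500 + 1.5900 + 3.0600
= 12.0300

12.0300


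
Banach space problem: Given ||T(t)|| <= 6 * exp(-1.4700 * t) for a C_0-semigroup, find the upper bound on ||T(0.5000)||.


||T(0.5000)|| <= 6 * exp(-1.4700 * 0.5000)
= 6 * exp(-0.7350)
= 6 * 0.4795
= 2.8770

2.8770


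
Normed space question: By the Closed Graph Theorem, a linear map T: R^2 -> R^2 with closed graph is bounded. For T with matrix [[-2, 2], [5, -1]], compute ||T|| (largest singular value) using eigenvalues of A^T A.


A^T A = [[29, -9], [-9, 5]]
trace(A^T A) = 34, det(A^T A) = 64
discriminant = 34^2 - 4*64 = 900
Largest eigenvalue of A^T A = (trace + sqrt(disc))/2 = 32.0000
||T|| = sqrt(32.0000) = 5.6569

5.6569
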